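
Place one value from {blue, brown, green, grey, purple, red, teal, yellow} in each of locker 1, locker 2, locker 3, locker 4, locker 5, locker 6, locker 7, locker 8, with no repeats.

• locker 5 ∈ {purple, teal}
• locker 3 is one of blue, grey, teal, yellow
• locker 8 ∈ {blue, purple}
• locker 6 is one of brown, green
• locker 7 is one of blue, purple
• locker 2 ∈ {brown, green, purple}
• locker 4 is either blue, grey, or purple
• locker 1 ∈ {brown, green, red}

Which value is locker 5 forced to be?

The 8 variables draw from only 8 values {blue, brown, green, grey, purple, red, teal, yellow}, so each is used; only locker 1 can be red, hence locker 1 = red.
The 7 still-open variables draw from only 7 values {blue, brown, green, grey, purple, teal, yellow}, so each is used; only locker 3 can be yellow, hence locker 3 = yellow.
The 6 still-open variables draw from only 6 values {blue, brown, green, grey, purple, teal}, so each is used; only locker 4 can be grey, hence locker 4 = grey.
The 5 still-open variables together cover exactly {blue, brown, green, purple, teal} — 5 values for 5 variables — and teal appears only in locker 5's list, so locker 5 = teal.

teal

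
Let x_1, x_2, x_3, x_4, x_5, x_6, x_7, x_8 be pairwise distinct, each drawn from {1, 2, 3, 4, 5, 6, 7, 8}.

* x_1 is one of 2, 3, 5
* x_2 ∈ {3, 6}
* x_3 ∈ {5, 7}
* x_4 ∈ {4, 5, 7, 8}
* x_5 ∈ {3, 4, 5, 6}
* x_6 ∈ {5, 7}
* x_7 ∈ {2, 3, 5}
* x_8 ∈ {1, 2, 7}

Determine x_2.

6

The 8 variables together cover exactly {1, 2, 3, 4, 5, 6, 7, 8} — 8 values for 8 variables — and 1 appears only in x_8's list, so x_8 = 1.
Among the 7 still-open variables, 8 fits only x_4 (and all 7 values in {2, 3, 4, 5, 6, 7, 8} must be used), so x_4 = 8.
Among the 6 still-open variables, 4 fits only x_5 (and all 6 values in {2, 3, 4, 5, 6, 7} must be used), so x_5 = 4.
The 5 still-open variables together cover exactly {2, 3, 5, 6, 7} — 5 values for 5 variables — and 6 appears only in x_2's list, so x_2 = 6.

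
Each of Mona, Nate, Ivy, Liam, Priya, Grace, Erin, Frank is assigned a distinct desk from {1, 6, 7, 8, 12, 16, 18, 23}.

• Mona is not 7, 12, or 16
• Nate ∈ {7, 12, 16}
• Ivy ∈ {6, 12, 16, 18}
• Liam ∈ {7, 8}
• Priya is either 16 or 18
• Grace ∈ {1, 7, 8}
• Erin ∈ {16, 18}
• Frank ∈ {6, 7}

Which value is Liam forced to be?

8

The 8 variables together cover exactly {1, 6, 7, 8, 12, 16, 18, 23} — 8 values for 8 variables — and 23 appears only in Mona's list, so Mona = 23.
Among the 7 still-open variables, 1 fits only Grace (and all 7 values in {1, 6, 7, 8, 12, 16, 18} must be used), so Grace = 1.
Among the 6 still-open variables, 8 fits only Liam (and all 6 values in {6, 7, 8, 12, 16, 18} must be used), so Liam = 8.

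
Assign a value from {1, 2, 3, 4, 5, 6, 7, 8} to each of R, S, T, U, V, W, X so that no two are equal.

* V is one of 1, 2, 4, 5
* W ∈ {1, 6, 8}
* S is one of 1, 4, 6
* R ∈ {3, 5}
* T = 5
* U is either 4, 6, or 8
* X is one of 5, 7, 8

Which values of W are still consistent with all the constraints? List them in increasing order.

1, 6, 8

T must be 5 (only option left). Strike 5 from R, V, X.
R has just one choice, so R = 3.
No further eliminations apply; W can still be any of 1, 6, 8.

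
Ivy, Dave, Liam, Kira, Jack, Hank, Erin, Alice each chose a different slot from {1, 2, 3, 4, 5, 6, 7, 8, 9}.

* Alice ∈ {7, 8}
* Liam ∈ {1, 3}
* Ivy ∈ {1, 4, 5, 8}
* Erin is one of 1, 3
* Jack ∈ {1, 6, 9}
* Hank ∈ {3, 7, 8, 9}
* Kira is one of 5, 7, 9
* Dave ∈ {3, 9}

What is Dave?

9

Among the 8 variables, 4 fits only Ivy (and all 8 values in {1, 3, 4, 5, 6, 7, 8, 9} must be used), so Ivy = 4.
The 7 still-open variables draw from only 7 values {1, 3, 5, 6, 7, 8, 9}, so each is used; only Kira can be 5, hence Kira = 5.
Among the 6 still-open variables, 6 fits only Jack (and all 6 values in {1, 3, 6, 7, 8, 9} must be used), so Jack = 6.
Liam and Erin share exactly the 2 values {1, 3}; by pigeonhole those values go to them, so strike 1, 3 from Dave, Hank.
So Dave = 9.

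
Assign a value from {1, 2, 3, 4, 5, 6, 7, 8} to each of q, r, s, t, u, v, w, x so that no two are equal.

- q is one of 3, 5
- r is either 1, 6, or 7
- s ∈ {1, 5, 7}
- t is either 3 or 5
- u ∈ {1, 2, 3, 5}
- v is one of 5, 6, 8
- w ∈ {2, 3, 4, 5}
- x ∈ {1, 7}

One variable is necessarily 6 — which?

The 8 variables draw from only 8 values {1, 2, 3, 4, 5, 6, 7, 8}, so each is used; only w can be 4, hence w = 4.
Among the 7 still-open variables, 2 fits only u (and all 7 values in {1, 2, 3, 5, 6, 7, 8} must be used), so u = 2.
Among the 6 still-open variables, 8 fits only v (and all 6 values in {1, 3, 5, 6, 7, 8} must be used), so v = 8.
The 5 still-open variables together cover exactly {1, 3, 5, 6, 7} — 5 values for 5 variables — and 6 appears only in r's list, so r = 6.

r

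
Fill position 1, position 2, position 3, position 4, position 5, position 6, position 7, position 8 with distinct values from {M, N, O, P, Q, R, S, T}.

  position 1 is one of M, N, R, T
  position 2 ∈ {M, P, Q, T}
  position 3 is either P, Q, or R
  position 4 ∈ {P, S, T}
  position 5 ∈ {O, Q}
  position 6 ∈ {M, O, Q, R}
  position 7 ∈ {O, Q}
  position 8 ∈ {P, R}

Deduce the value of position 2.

T

The 8 variables together cover exactly {M, N, O, P, Q, R, S, T} — 8 values for 8 variables — and N appears only in position 1's list, so position 1 = N.
Among the 7 still-open variables, S fits only position 4 (and all 7 values in {M, O, P, Q, R, S, T} must be used), so position 4 = S.
The 6 still-open variables together cover exactly {M, O, P, Q, R, T} — 6 values for 6 variables — and T appears only in position 2's list, so position 2 = T.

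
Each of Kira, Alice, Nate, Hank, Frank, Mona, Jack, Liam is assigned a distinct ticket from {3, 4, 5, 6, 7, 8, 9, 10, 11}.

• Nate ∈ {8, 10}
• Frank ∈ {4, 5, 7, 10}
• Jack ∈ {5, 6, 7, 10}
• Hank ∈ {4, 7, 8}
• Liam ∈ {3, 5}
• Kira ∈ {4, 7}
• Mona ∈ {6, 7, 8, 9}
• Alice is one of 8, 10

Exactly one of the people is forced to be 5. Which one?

The 8 variables together cover exactly {3, 4, 5, 6, 7, 8, 9, 10} — 8 values for 8 variables — and 3 appears only in Liam's list, so Liam = 3.
The 7 still-open variables together cover exactly {4, 5, 6, 7, 8, 9, 10} — 7 values for 7 variables — and 9 appears only in Mona's list, so Mona = 9.
Among the 6 still-open variables, 6 fits only Jack (and all 6 values in {4, 5, 6, 7, 8, 10} must be used), so Jack = 6.
The 5 still-open variables draw from only 5 values {4, 5, 7, 8, 10}, so each is used; only Frank can be 5, hence Frank = 5.

Frank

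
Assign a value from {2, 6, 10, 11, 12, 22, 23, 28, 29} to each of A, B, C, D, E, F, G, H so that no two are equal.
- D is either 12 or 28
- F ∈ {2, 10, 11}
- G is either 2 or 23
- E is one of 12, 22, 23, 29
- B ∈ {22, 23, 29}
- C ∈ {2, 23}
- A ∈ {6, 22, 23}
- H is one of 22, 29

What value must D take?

The 2 variables C and G are confined to {2, 23}, which locks those values in; drop them from A, B, E, F.
B and H between them cover only {22, 29} — a naked pair. Remove those values from A, E.
A's domain is down to {6}, so A = 6.
E has just one choice, so E = 12. Strike 12 from D.
So D = 28.

28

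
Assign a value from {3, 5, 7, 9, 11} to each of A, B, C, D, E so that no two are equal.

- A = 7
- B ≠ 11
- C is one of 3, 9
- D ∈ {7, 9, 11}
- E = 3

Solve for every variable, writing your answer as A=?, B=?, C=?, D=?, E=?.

A's domain is down to {7}, so A = 7. So B, D can't be 7.
E must be 3 (only option left). Strike 3 from B, C.
That leaves C = 9. Remove 9 from B, D.
D must be 11 (only option left).
That leaves B = 5.

A=7, B=5, C=9, D=11, E=3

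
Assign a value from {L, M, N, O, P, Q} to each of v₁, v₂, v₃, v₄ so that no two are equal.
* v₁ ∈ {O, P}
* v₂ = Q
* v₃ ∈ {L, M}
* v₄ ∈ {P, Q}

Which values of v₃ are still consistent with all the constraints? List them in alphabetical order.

L, M

v₂'s domain is down to {Q}, so v₂ = Q. Strike Q from v₄.
v₄ must be P (only option left). So v₁ can't be P.
v₁ has just one choice, so v₁ = O.
No further eliminations apply; v₃ can still be any of L, M.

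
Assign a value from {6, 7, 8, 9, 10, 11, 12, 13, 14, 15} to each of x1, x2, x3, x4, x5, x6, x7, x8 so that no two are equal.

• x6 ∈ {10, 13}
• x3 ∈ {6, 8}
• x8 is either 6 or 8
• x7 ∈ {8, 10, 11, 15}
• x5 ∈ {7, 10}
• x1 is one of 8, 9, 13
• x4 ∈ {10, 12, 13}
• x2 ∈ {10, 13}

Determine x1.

The 2 variables x2 and x6 are confined to {10, 13}, which locks those values in; drop them from x1, x4, x5, x7.
x4 has just one choice, so x4 = 12.
x5 has just one choice, so x5 = 7.
x3 and x8 share exactly the 2 values {6, 8}; by pigeonhole those values go to them, so strike 6, 8 from x1, x7.
So x1 = 9.

9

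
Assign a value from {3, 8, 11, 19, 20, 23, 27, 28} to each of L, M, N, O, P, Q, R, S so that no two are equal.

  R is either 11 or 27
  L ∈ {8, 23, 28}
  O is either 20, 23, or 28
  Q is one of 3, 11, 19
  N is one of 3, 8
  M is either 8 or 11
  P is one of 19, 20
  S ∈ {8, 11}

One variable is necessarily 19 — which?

Among the 8 variables, 27 fits only R (and all 8 values in {3, 8, 11, 19, 20, 23, 27, 28} must be used), so R = 27.
M and S between them cover only {8, 11} — a naked pair. Remove those values from L, N, Q.
N has just one choice, so N = 3. Eliminate 3 elsewhere: Q.
So 19 goes to Q.

Q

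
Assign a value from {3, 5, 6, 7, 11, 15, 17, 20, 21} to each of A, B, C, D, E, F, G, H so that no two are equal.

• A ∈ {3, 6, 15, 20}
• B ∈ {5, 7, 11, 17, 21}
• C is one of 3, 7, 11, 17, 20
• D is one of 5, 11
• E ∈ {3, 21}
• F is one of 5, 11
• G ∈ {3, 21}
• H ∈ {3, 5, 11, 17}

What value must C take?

The 2 variables D and F are confined to {5, 11}, which locks those values in; drop them from B, C, H.
E and G share exactly the 2 values {3, 21}; by pigeonhole those values go to them, so strike 3, 21 from A, B, C, H.
H has just one choice, so H = 17. Eliminate 17 elsewhere: B, C.
That leaves B = 7. So C can't be 7.
So C = 20.

20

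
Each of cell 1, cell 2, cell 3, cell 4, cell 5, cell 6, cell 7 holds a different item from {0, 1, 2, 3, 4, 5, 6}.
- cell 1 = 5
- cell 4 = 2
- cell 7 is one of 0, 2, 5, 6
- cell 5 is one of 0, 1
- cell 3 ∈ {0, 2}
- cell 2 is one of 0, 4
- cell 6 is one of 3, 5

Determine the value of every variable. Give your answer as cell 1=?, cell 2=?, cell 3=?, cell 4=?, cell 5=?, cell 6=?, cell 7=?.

cell 1 has just one choice, so cell 1 = 5. Eliminate 5 elsewhere: cell 6, cell 7.
cell 4 has just one choice, so cell 4 = 2. Eliminate 2 elsewhere: cell 3, cell 7.
cell 6 must be 3 (only option left).
cell 3 must be 0 (only option left). Remove 0 from cell 2, cell 5, cell 7.
That leaves cell 5 = 1.
cell 7's domain is down to {6}, so cell 7 = 6.
cell 2 has just one choice, so cell 2 = 4.

cell 1=5, cell 2=4, cell 3=0, cell 4=2, cell 5=1, cell 6=3, cell 7=6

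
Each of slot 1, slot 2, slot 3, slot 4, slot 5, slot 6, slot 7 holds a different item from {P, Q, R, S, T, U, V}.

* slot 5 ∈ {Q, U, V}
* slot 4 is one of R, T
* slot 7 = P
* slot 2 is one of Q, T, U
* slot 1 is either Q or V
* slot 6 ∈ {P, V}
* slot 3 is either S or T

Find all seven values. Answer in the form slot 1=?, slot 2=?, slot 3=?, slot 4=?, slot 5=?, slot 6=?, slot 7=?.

slot 7's domain is down to {P}, so slot 7 = P. Remove P from slot 6.
slot 6's domain is down to {V}, so slot 6 = V. Remove V from slot 1, slot 5.
slot 1 has just one choice, so slot 1 = Q. Strike Q from slot 2, slot 5.
slot 5 must be U (only option left). So slot 2 can't be U.
That leaves slot 2 = T. Remove T from slot 3, slot 4.
slot 3 has just one choice, so slot 3 = S.
slot 4 has just one choice, so slot 4 = R.

slot 1=Q, slot 2=T, slot 3=S, slot 4=R, slot 5=U, slot 6=V, slot 7=P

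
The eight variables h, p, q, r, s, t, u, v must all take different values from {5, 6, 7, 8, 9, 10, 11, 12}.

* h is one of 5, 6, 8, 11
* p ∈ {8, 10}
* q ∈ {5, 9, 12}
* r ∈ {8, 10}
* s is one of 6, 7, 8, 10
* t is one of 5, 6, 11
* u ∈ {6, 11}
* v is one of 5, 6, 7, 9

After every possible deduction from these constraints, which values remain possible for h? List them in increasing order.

5, 6, 11

The 8 variables together cover exactly {5, 6, 7, 8, 9, 10, 11, 12} — 8 values for 8 variables — and 12 appears only in q's list, so q = 12.
The 7 still-open variables draw from only 7 values {5, 6, 7, 8, 9, 10, 11}, so each is used; only v can be 9, hence v = 9.
The 6 still-open variables draw from only 6 values {5, 6, 7, 8, 10, 11}, so each is used; only s can be 7, hence s = 7.
p and r between them cover only {8, 10} — a naked pair. Remove those values from h.
No further eliminations apply; h can still be any of 5, 6, 11.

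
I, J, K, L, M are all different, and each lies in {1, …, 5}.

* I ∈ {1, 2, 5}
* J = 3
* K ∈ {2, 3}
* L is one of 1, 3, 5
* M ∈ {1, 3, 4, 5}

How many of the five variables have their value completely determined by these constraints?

3

J has just one choice, so J = 3. Strike 3 from K, L, M.
K's domain is down to {2}, so K = 2. Eliminate 2 elsewhere: I.
The 3 still-open variables together cover exactly {1, 4, 5} — 3 values for 3 variables — and 4 appears only in M's list, so M = 4.
Determined: J=3, K=2, M=4. The other variables each still have more than one consistent value. That makes 3.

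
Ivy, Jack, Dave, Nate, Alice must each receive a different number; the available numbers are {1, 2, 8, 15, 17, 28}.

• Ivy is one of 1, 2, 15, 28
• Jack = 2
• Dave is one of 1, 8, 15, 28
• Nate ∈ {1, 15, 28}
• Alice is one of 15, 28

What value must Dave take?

Jack must be 2 (only option left). Strike 2 from Ivy.
The 4 still-open variables draw from only 4 values {1, 8, 15, 28}, so each is used; only Dave can be 8, hence Dave = 8.

8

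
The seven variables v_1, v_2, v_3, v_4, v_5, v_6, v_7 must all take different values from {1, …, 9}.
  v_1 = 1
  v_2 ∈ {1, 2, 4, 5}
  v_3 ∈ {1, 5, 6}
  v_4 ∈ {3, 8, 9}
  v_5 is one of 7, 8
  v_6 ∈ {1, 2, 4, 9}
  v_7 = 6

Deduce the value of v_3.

v_1 has just one choice, so v_1 = 1. Remove 1 from v_2, v_3, v_6.
v_7 has just one choice, so v_7 = 6. Eliminate 6 elsewhere: v_3.
So v_3 = 5.

5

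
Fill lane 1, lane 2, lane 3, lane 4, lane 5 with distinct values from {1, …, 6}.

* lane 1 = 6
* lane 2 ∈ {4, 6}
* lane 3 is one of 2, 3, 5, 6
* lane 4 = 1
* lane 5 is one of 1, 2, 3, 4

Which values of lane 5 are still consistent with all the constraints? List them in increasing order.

lane 1 must be 6 (only option left). So lane 2, lane 3 can't be 6.
That leaves lane 2 = 4. Remove 4 from lane 5.
lane 4 must be 1 (only option left). Remove 1 from lane 5.
No further eliminations apply; lane 5 can still be any of 2, 3.

2, 3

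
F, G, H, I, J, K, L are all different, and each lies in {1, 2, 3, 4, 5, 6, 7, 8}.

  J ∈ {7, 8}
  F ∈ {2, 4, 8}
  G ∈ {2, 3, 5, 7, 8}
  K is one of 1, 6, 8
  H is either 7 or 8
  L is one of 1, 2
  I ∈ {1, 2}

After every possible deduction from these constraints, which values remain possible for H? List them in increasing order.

The 2 variables H and J are confined to {7, 8}, which locks those values in; drop them from F, G, K.
I and L share exactly the 2 values {1, 2}; by pigeonhole those values go to them, so strike 1, 2 from F, G, K.
F's domain is down to {4}, so F = 4.
K's domain is down to {6}, so K = 6.
No further eliminations apply; H can still be any of 7, 8.

7, 8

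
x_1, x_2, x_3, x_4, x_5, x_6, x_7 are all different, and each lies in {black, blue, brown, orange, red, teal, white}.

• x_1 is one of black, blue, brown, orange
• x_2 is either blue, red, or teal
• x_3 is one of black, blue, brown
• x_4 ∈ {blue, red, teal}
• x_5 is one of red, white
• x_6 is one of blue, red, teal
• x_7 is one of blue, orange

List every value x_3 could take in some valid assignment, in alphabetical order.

Among the 7 variables, white fits only x_5 (and all 7 values in {black, blue, brown, orange, red, teal, white} must be used), so x_5 = white.
x_2, x_4, x_6 share exactly the 3 values {blue, red, teal}; by pigeonhole those values go to them, so strike blue, red, teal from x_1, x_3, x_7.
That leaves x_7 = orange. Strike orange from x_1.
No further eliminations apply; x_3 can still be any of black, brown.

black, brown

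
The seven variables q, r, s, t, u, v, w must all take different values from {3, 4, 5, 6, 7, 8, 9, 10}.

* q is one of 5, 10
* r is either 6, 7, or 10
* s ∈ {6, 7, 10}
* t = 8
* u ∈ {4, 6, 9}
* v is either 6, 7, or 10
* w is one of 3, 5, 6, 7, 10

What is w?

t's domain is down to {8}, so t = 8.
r, s, v between them cover only {6, 7, 10} — a naked triple. Remove those values from q, u, w.
q must be 5 (only option left). Remove 5 from w.
So w = 3.

3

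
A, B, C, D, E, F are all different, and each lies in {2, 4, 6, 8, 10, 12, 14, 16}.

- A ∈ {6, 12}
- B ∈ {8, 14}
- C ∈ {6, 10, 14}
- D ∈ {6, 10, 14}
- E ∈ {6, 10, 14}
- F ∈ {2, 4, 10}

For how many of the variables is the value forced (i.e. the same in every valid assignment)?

2

C, D, E share exactly the 3 values {6, 10, 14}; by pigeonhole those values go to them, so strike 6, 10, 14 from A, B, F.
A's domain is down to {12}, so A = 12.
B has just one choice, so B = 8.
Determined: A=12, B=8. The other variables each still have more than one consistent value. That makes 2.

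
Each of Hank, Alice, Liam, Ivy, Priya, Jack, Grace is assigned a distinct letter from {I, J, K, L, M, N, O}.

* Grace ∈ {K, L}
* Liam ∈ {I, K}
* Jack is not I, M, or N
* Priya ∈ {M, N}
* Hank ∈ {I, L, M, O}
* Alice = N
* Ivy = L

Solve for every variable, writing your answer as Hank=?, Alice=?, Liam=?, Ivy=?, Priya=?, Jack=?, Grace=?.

Alice's domain is down to {N}, so Alice = N. Remove N from Priya.
Ivy must be L (only option left). Strike L from Hank, Jack, Grace.
Priya's domain is down to {M}, so Priya = M. Eliminate M elsewhere: Hank.
Grace has just one choice, so Grace = K. Remove K from Liam, Jack.
That leaves Liam = I. Eliminate I elsewhere: Hank.
Hank has just one choice, so Hank = O. Strike O from Jack.
Jack has just one choice, so Jack = J.

Hank=O, Alice=N, Liam=I, Ivy=L, Priya=M, Jack=J, Grace=K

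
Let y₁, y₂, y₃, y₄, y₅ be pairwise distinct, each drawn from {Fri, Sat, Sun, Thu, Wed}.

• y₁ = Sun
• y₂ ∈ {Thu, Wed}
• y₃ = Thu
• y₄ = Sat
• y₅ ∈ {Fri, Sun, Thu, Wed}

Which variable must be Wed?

y₂

y₁ must be Sun (only option left). So y₅ can't be Sun.
y₃'s domain is down to {Thu}, so y₃ = Thu. Remove Thu from y₂, y₅.
So Wed goes to y₂.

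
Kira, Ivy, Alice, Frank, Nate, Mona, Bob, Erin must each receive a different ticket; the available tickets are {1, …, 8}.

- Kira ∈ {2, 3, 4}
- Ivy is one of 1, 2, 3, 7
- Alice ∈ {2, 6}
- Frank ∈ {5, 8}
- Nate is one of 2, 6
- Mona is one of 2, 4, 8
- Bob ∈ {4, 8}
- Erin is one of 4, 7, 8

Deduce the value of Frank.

The 8 variables together cover exactly {1, 2, 3, 4, 5, 6, 7, 8} — 8 values for 8 variables — and 1 appears only in Ivy's list, so Ivy = 1.
The 7 still-open variables draw from only 7 values {2, 3, 4, 5, 6, 7, 8}, so each is used; only Kira can be 3, hence Kira = 3.
Among the 6 still-open variables, 5 fits only Frank (and all 6 values in {2, 4, 5, 6, 7, 8} must be used), so Frank = 5.

5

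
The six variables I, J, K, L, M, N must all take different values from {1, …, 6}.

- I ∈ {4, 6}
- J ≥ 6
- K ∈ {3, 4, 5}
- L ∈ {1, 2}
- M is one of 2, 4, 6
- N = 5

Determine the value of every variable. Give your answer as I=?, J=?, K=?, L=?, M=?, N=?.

I=4, J=6, K=3, L=1, M=2, N=5

J's domain is down to {6}, so J = 6. Eliminate 6 elsewhere: I, M.
N has just one choice, so N = 5. Eliminate 5 elsewhere: K.
I's domain is down to {4}, so I = 4. Remove 4 from K, M.
K has just one choice, so K = 3.
M's domain is down to {2}, so M = 2. Remove 2 from L.
L must be 1 (only option left).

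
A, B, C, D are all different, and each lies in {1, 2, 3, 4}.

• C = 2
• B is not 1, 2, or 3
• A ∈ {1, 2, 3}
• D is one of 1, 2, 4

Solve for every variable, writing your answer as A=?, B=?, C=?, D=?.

A=3, B=4, C=2, D=1

B must be 4 (only option left). Remove 4 from D.
C has just one choice, so C = 2. So A, D can't be 2.
That leaves D = 1. So A can't be 1.
That leaves A = 3.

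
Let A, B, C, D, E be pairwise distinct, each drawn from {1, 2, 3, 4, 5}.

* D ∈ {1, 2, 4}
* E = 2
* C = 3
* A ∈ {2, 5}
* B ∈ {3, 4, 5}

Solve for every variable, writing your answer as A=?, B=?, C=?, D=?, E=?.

A=5, B=4, C=3, D=1, E=2

C has just one choice, so C = 3. Remove 3 from B.
E has just one choice, so E = 2. Strike 2 from A, D.
A's domain is down to {5}, so A = 5. Eliminate 5 elsewhere: B.
That leaves B = 4. So D can't be 4.
D's domain is down to {1}, so D = 1.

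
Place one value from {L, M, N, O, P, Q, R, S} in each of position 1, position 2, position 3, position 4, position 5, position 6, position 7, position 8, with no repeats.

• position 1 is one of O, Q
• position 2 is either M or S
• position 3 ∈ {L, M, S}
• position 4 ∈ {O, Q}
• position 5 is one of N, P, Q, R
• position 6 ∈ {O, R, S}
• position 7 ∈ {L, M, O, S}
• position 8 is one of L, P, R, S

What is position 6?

R

The 8 variables together cover exactly {L, M, N, O, P, Q, R, S} — 8 values for 8 variables — and N appears only in position 5's list, so position 5 = N.
The 7 still-open variables together cover exactly {L, M, O, P, Q, R, S} — 7 values for 7 variables — and P appears only in position 8's list, so position 8 = P.
The 6 still-open variables together cover exactly {L, M, O, Q, R, S} — 6 values for 6 variables — and R appears only in position 6's list, so position 6 = R.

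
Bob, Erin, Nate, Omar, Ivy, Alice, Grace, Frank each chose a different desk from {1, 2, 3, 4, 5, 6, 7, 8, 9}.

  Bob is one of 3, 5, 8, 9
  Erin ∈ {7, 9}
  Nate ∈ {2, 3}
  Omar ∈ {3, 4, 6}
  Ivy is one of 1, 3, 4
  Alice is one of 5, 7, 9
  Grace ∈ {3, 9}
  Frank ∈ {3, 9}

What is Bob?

8

Grace and Frank share exactly the 2 values {3, 9}; by pigeonhole those values go to them, so strike 3, 9 from Bob, Erin, Nate, Omar, Ivy, Alice.
That leaves Erin = 7. So Alice can't be 7.
That leaves Nate = 2.
Alice must be 5 (only option left). Eliminate 5 elsewhere: Bob.
So Bob = 8.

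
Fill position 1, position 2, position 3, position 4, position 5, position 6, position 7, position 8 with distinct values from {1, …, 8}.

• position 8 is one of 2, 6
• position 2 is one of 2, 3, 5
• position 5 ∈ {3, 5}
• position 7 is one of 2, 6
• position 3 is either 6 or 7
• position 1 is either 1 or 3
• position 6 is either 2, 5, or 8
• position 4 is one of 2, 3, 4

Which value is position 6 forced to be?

8

The 8 variables draw from only 8 values {1, 2, 3, 4, 5, 6, 7, 8}, so each is used; only position 1 can be 1, hence position 1 = 1.
The 7 still-open variables together cover exactly {2, 3, 4, 5, 6, 7, 8} — 7 values for 7 variables — and 4 appears only in position 4's list, so position 4 = 4.
The 6 still-open variables draw from only 6 values {2, 3, 5, 6, 7, 8}, so each is used; only position 3 can be 7, hence position 3 = 7.
Among the 5 still-open variables, 8 fits only position 6 (and all 5 values in {2, 3, 5, 6, 8} must be used), so position 6 = 8.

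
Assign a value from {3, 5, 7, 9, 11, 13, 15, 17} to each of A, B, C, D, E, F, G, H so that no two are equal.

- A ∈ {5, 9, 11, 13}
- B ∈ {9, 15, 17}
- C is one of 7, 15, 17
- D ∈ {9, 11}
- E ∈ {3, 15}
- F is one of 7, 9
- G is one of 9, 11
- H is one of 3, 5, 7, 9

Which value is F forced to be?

The 8 variables draw from only 8 values {3, 5, 7, 9, 11, 13, 15, 17}, so each is used; only A can be 13, hence A = 13.
The 7 still-open variables draw from only 7 values {3, 5, 7, 9, 11, 15, 17}, so each is used; only H can be 5, hence H = 5.
The 6 still-open variables together cover exactly {3, 7, 9, 11, 15, 17} — 6 values for 6 variables — and 3 appears only in E's list, so E = 3.
The 2 variables D and G are confined to {9, 11}, which locks those values in; drop them from B, F.
So F = 7.

7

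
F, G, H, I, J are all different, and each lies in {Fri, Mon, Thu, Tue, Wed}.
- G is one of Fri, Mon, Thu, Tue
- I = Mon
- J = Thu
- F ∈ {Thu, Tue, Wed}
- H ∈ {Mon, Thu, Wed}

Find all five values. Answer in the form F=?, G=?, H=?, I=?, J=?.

F=Tue, G=Fri, H=Wed, I=Mon, J=Thu

I must be Mon (only option left). Strike Mon from G, H.
J must be Thu (only option left). So F, G, H can't be Thu.
H's domain is down to {Wed}, so H = Wed. Remove Wed from F.
F's domain is down to {Tue}, so F = Tue. Strike Tue from G.
G's domain is down to {Fri}, so G = Fri.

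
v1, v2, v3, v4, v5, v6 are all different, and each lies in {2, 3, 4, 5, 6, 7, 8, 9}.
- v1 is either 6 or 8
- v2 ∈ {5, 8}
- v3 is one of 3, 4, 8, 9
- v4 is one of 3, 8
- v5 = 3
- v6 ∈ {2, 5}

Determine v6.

v5's domain is down to {3}, so v5 = 3. Eliminate 3 elsewhere: v3, v4.
That leaves v4 = 8. Eliminate 8 elsewhere: v1, v2, v3.
v1 has just one choice, so v1 = 6.
v2 has just one choice, so v2 = 5. Strike 5 from v6.
So v6 = 2.

2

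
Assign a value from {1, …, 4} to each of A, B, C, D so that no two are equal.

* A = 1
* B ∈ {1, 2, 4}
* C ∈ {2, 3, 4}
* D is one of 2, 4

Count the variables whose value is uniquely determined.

2

A must be 1 (only option left). So B can't be 1.
The 3 still-open variables together cover exactly {2, 3, 4} — 3 values for 3 variables — and 3 appears only in C's list, so C = 3.
Determined: A=1, C=3. The other variables each still have more than one consistent value. That makes 2.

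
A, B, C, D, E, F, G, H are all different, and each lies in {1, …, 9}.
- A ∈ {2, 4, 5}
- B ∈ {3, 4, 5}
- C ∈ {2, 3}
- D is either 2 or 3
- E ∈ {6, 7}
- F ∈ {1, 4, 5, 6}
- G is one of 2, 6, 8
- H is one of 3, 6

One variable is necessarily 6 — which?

Among the 8 variables, 1 fits only F (and all 8 values in {1, 2, 3, 4, 5, 6, 7, 8} must be used), so F = 1.
Among the 7 still-open variables, 7 fits only E (and all 7 values in {2, 3, 4, 5, 6, 7, 8} must be used), so E = 7.
Among the 6 still-open variables, 8 fits only G (and all 6 values in {2, 3, 4, 5, 6, 8} must be used), so G = 8.
The 5 still-open variables together cover exactly {2, 3, 4, 5, 6} — 5 values for 5 variables — and 6 appears only in H's list, so H = 6.

H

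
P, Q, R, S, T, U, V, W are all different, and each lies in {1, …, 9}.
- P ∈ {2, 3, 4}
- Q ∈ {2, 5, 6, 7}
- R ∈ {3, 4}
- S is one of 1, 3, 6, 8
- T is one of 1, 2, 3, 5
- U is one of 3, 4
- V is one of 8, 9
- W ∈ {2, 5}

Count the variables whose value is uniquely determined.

3

R and U between them cover only {3, 4} — a naked pair. Remove those values from P, S, T.
P must be 2 (only option left). Eliminate 2 elsewhere: Q, T, W.
W's domain is down to {5}, so W = 5. Strike 5 from Q, T.
That leaves T = 1. Strike 1 from S.
Determined: P=2, T=1, W=5. The other variables each still have more than one consistent value. That makes 3.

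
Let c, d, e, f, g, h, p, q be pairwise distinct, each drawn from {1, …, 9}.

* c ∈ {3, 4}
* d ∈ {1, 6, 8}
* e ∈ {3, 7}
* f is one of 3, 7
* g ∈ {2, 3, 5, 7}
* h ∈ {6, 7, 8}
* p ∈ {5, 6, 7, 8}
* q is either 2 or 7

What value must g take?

5

Among the 8 variables, 1 fits only d (and all 8 values in {1, 2, 3, 4, 5, 6, 7, 8} must be used), so d = 1.
The 7 still-open variables draw from only 7 values {2, 3, 4, 5, 6, 7, 8}, so each is used; only c can be 4, hence c = 4.
e and f share exactly the 2 values {3, 7}; by pigeonhole those values go to them, so strike 3, 7 from g, h, p, q.
q has just one choice, so q = 2. Eliminate 2 elsewhere: g.
So g = 5.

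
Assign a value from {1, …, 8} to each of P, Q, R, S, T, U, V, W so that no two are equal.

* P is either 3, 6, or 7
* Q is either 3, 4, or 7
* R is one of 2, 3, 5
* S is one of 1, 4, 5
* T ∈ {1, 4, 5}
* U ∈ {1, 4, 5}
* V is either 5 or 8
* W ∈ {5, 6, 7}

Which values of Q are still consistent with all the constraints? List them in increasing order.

3, 7

The 8 variables together cover exactly {1, 2, 3, 4, 5, 6, 7, 8} — 8 values for 8 variables — and 2 appears only in R's list, so R = 2.
The 7 still-open variables together cover exactly {1, 3, 4, 5, 6, 7, 8} — 7 values for 7 variables — and 8 appears only in V's list, so V = 8.
S, T, U between them cover only {1, 4, 5} — a naked triple. Remove those values from Q, W.
No further eliminations apply; Q can still be any of 3, 7.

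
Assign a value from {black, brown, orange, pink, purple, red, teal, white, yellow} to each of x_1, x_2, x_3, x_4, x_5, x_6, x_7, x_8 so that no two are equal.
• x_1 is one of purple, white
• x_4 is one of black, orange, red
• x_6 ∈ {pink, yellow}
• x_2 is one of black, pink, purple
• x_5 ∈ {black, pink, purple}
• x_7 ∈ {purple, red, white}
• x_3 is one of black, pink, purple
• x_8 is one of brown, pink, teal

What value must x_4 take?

orange

The 3 variables x_2, x_3, x_5 are confined to {black, pink, purple}, which locks those values in; drop them from x_1, x_4, x_6, x_7, x_8.
x_1's domain is down to {white}, so x_1 = white. Strike white from x_7.
That leaves x_6 = yellow.
That leaves x_7 = red. Eliminate red elsewhere: x_4.
So x_4 = orange.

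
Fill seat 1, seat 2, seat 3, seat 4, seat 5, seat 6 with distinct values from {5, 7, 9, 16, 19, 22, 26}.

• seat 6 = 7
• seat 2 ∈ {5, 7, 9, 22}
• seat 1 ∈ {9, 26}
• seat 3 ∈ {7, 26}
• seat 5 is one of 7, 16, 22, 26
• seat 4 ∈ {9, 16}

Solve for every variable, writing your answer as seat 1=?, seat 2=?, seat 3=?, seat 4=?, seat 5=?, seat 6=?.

seat 6 must be 7 (only option left). Eliminate 7 elsewhere: seat 2, seat 3, seat 5.
seat 3 has just one choice, so seat 3 = 26. Eliminate 26 elsewhere: seat 1, seat 5.
That leaves seat 1 = 9. Remove 9 from seat 2, seat 4.
That leaves seat 4 = 16. Eliminate 16 elsewhere: seat 5.
seat 5's domain is down to {22}, so seat 5 = 22. Remove 22 from seat 2.
seat 2 must be 5 (only option left).

seat 1=9, seat 2=5, seat 3=26, seat 4=16, seat 5=22, seat 6=7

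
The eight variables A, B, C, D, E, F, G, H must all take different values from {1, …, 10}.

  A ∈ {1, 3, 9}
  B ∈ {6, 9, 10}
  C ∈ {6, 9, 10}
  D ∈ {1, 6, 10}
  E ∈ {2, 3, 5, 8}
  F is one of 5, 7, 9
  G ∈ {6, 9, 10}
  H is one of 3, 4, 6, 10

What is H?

B, C, G between them cover only {6, 9, 10} — a naked triple. Remove those values from A, D, F, H.
D's domain is down to {1}, so D = 1. So A can't be 1.
A must be 3 (only option left). Remove 3 from E, H.
So H = 4.

4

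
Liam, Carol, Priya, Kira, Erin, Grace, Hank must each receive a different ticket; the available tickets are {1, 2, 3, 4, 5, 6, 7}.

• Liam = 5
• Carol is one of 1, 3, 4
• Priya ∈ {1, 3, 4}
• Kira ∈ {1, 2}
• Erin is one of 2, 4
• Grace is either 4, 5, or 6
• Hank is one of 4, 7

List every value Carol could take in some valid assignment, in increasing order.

Liam has just one choice, so Liam = 5. So Grace can't be 5.
Among the 6 still-open variables, 6 fits only Grace (and all 6 values in {1, 2, 3, 4, 6, 7} must be used), so Grace = 6.
The 5 still-open variables together cover exactly {1, 2, 3, 4, 7} — 5 values for 5 variables — and 7 appears only in Hank's list, so Hank = 7.
No further eliminations apply; Carol can still be any of 1, 3, 4.

1, 3, 4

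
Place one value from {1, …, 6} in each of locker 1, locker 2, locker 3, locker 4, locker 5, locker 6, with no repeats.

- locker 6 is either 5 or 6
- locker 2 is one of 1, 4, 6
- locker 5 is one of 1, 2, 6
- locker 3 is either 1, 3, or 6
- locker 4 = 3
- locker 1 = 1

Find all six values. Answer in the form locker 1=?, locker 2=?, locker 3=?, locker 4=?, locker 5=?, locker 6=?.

locker 1 must be 1 (only option left). Remove 1 from locker 2, locker 3, locker 5.
locker 4 must be 3 (only option left). Remove 3 from locker 3.
locker 3 must be 6 (only option left). Strike 6 from locker 2, locker 5, locker 6.
That leaves locker 5 = 2.
locker 6 must be 5 (only option left).
locker 2 must be 4 (only option left).

locker 1=1, locker 2=4, locker 3=6, locker 4=3, locker 5=2, locker 6=5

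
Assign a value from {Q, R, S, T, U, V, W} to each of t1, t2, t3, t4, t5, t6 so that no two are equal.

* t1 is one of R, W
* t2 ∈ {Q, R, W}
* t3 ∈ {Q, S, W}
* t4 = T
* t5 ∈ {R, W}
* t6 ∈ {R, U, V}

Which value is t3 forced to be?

t4 has just one choice, so t4 = T.
t1 and t5 between them cover only {R, W} — a naked pair. Remove those values from t2, t3, t6.
That leaves t2 = Q. Strike Q from t3.
So t3 = S.

S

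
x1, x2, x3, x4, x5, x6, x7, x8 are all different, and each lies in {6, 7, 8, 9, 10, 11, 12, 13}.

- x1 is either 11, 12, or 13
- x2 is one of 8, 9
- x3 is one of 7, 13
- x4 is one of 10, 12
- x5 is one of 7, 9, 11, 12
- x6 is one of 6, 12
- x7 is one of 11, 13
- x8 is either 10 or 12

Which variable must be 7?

x3

The 8 variables draw from only 8 values {6, 7, 8, 9, 10, 11, 12, 13}, so each is used; only x6 can be 6, hence x6 = 6.
The 7 still-open variables together cover exactly {7, 8, 9, 10, 11, 12, 13} — 7 values for 7 variables — and 8 appears only in x2's list, so x2 = 8.
Among the 6 still-open variables, 9 fits only x5 (and all 6 values in {7, 9, 10, 11, 12, 13} must be used), so x5 = 9.
The 5 still-open variables together cover exactly {7, 10, 11, 12, 13} — 5 values for 5 variables — and 7 appears only in x3's list, so x3 = 7.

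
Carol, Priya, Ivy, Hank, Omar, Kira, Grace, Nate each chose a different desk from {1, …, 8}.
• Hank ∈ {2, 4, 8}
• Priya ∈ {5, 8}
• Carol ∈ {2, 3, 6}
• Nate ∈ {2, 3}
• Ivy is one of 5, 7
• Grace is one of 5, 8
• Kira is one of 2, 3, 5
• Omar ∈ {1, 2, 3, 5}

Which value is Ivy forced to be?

7

The 8 variables together cover exactly {1, 2, 3, 4, 5, 6, 7, 8} — 8 values for 8 variables — and 1 appears only in Omar's list, so Omar = 1.
Among the 7 still-open variables, 4 fits only Hank (and all 7 values in {2, 3, 4, 5, 6, 7, 8} must be used), so Hank = 4.
The 6 still-open variables together cover exactly {2, 3, 5, 6, 7, 8} — 6 values for 6 variables — and 6 appears only in Carol's list, so Carol = 6.
The 5 still-open variables together cover exactly {2, 3, 5, 7, 8} — 5 values for 5 variables — and 7 appears only in Ivy's list, so Ivy = 7.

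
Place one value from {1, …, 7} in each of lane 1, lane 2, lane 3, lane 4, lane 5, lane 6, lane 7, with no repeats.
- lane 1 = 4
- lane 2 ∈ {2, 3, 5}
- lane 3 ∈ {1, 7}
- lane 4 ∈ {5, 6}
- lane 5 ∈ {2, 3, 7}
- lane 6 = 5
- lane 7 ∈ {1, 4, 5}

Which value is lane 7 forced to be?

lane 1's domain is down to {4}, so lane 1 = 4. Eliminate 4 elsewhere: lane 7.
lane 6 has just one choice, so lane 6 = 5. Strike 5 from lane 2, lane 4, lane 7.
So lane 7 = 1.

1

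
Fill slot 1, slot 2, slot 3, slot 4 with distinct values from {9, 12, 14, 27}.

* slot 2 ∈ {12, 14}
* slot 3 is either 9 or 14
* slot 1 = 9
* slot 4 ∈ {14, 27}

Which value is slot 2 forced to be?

slot 1 must be 9 (only option left). So slot 3 can't be 9.
slot 3 must be 14 (only option left). So slot 2, slot 4 can't be 14.
So slot 2 = 12.

12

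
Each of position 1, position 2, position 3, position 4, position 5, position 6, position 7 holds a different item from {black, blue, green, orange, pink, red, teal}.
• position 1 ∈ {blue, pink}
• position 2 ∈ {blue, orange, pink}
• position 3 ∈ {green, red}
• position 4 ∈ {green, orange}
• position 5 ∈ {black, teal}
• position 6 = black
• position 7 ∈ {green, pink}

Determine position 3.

position 6 has just one choice, so position 6 = black. Strike black from position 5.
position 5's domain is down to {teal}, so position 5 = teal.
The 5 still-open variables draw from only 5 values {blue, green, orange, pink, red}, so each is used; only position 3 can be red, hence position 3 = red.

red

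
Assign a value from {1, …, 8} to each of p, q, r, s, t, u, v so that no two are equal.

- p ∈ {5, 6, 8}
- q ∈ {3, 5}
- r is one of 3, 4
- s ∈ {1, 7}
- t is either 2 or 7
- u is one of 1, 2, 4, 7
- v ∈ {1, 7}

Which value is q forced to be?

The 2 variables s and v are confined to {1, 7}, which locks those values in; drop them from t, u.
That leaves t = 2. So u can't be 2.
u has just one choice, so u = 4. So r can't be 4.
That leaves r = 3. Remove 3 from q.
So q = 5.

5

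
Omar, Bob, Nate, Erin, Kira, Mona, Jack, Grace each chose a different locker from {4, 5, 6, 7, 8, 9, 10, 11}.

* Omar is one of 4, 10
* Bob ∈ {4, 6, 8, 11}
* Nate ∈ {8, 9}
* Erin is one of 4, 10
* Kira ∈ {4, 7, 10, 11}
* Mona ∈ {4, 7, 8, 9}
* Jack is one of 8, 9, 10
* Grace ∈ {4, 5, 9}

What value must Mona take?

7

Among the 8 variables, 5 fits only Grace (and all 8 values in {4, 5, 6, 7, 8, 9, 10, 11} must be used), so Grace = 5.
Among the 7 still-open variables, 6 fits only Bob (and all 7 values in {4, 6, 7, 8, 9, 10, 11} must be used), so Bob = 6.
The 6 still-open variables together cover exactly {4, 7, 8, 9, 10, 11} — 6 values for 6 variables — and 11 appears only in Kira's list, so Kira = 11.
The 5 still-open variables together cover exactly {4, 7, 8, 9, 10} — 5 values for 5 variables — and 7 appears only in Mona's list, so Mona = 7.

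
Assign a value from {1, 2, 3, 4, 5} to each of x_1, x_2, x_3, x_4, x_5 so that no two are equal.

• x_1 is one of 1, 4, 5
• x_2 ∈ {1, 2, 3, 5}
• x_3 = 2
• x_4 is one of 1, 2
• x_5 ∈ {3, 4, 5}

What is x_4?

1

x_3 must be 2 (only option left). So x_2, x_4 can't be 2.
So x_4 = 1.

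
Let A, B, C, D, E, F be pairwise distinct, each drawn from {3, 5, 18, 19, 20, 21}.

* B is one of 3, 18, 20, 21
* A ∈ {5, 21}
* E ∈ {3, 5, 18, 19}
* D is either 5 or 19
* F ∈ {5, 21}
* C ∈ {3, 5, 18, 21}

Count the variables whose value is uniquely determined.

2

Among the 6 variables, 20 fits only B (and all 6 values in {3, 5, 18, 19, 20, 21} must be used), so B = 20.
A and F between them cover only {5, 21} — a naked pair. Remove those values from C, D, E.
D must be 19 (only option left). So E can't be 19.
Determined: B=20, D=19. The other variables each still have more than one consistent value. That makes 2.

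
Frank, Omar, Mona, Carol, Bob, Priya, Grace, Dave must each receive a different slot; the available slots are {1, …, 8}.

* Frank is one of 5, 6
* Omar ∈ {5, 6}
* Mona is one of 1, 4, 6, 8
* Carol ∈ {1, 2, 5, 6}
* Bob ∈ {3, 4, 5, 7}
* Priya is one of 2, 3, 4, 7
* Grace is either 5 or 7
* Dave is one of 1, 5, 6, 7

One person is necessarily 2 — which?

The 8 variables together cover exactly {1, 2, 3, 4, 5, 6, 7, 8} — 8 values for 8 variables — and 8 appears only in Mona's list, so Mona = 8.
The 2 variables Frank and Omar are confined to {5, 6}, which locks those values in; drop them from Carol, Bob, Grace, Dave.
That leaves Grace = 7. Strike 7 from Bob, Priya, Dave.
Dave has just one choice, so Dave = 1. Remove 1 from Carol.
So 2 goes to Carol.

Carol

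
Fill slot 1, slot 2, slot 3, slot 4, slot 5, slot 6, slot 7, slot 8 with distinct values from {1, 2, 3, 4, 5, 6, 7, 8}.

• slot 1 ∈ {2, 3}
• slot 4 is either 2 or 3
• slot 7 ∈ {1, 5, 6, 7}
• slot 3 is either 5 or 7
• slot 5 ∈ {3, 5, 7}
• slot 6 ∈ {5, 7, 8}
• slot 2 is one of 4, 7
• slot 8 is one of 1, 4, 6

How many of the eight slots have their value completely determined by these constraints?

2

The 8 variables together cover exactly {1, 2, 3, 4, 5, 6, 7, 8} — 8 values for 8 variables — and 8 appears only in slot 6's list, so slot 6 = 8.
The 2 variables slot 1 and slot 4 are confined to {2, 3}, which locks those values in; drop them from slot 5.
slot 3 and slot 5 share exactly the 2 values {5, 7}; by pigeonhole those values go to them, so strike 5, 7 from slot 2, slot 7.
That leaves slot 2 = 4. Remove 4 from slot 8.
Determined: slot 2=4, slot 6=8. The other slots each still have more than one consistent value. That makes 2.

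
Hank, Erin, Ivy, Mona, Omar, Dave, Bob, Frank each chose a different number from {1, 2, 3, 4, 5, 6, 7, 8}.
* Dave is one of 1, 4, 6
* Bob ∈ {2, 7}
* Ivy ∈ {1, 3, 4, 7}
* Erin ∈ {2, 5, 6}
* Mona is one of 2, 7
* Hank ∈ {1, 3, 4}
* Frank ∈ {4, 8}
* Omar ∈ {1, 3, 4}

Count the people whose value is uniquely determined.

The 8 variables together cover exactly {1, 2, 3, 4, 5, 6, 7, 8} — 8 values for 8 variables — and 5 appears only in Erin's list, so Erin = 5.
The 7 still-open variables draw from only 7 values {1, 2, 3, 4, 6, 7, 8}, so each is used; only Dave can be 6, hence Dave = 6.
Among the 6 still-open variables, 8 fits only Frank (and all 6 values in {1, 2, 3, 4, 7, 8} must be used), so Frank = 8.
Mona and Bob between them cover only {2, 7} — a naked pair. Remove those values from Ivy.
Determined: Erin=5, Dave=6, Frank=8. The other people each still have more than one consistent value. That makes 3.

3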